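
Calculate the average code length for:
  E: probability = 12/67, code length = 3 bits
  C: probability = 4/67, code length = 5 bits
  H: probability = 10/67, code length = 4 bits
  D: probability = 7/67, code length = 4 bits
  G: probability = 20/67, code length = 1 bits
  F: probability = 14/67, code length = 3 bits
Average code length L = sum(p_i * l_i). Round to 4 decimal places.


Weighted contributions p_i * l_i:
  E: (12/67) * 3 = 36/67
  C: (4/67) * 5 = 20/67
  H: (10/67) * 4 = 40/67
  D: (7/67) * 4 = 28/67
  G: (20/67) * 1 = 20/67
  F: (14/67) * 3 = 42/67
Sum = (36 + 20 + 40 + 28 + 20 + 42)/67 = 186/67

L = 186/67 = 2.7761 bits/symbol


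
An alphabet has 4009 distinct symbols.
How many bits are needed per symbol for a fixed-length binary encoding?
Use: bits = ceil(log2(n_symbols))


log2(4009) = 11.969
Bracket: 2^11 = 2048 < 4009 <= 2^12 = 4096
So ceil(log2(4009)) = 12

bits = ceil(log2(4009)) = ceil(11.969) = 12 bits


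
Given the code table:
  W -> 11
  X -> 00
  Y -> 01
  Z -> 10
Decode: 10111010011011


Decoding:
10 -> Z
11 -> W
10 -> Z
10 -> Z
01 -> Y
10 -> Z
11 -> W


Result: ZWZZYZW


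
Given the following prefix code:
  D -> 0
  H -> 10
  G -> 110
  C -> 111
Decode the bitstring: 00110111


Decoding step by step:
Bits 0 -> D
Bits 0 -> D
Bits 110 -> G
Bits 111 -> C


Decoded message: DDGC


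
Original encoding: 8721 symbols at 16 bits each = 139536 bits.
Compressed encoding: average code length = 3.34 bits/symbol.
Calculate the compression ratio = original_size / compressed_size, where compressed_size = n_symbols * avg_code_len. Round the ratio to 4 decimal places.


original_size = n_symbols * orig_bits = 8721 * 16 = 139536 bits
compressed_size = n_symbols * avg_code_len = 8721 * 3.34 = 29128.14 bits
ratio = original_size / compressed_size = 139536 / 29128.14 = 4.7904

Compression ratio = 4.7904


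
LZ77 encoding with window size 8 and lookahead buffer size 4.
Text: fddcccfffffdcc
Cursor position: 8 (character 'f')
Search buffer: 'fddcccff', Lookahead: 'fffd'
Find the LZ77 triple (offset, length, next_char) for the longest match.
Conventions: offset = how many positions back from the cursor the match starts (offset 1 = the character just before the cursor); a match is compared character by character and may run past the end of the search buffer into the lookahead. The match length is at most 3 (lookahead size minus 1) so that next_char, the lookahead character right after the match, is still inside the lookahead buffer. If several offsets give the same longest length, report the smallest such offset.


Try each offset into the search buffer:
  offset=1 (pos 7, char 'f'): match length 3
  offset=2 (pos 6, char 'f'): match length 3
  offset=3 (pos 5, char 'c'): match length 0
  offset=4 (pos 4, char 'c'): match length 0
  offset=5 (pos 3, char 'c'): match length 0
  offset=6 (pos 2, char 'd'): match length 0
  offset=7 (pos 1, char 'd'): match length 0
  offset=8 (pos 0, char 'f'): match length 1
Longest match has length 3, found at offsets 1, 2; take the smallest, offset 1.
next_char = character at position 8 + 3 = 11 -> 'd'

Best match: offset=1, length=3 (matching 'fff' starting at position 7)
LZ77 triple: (1, 3, 'd')


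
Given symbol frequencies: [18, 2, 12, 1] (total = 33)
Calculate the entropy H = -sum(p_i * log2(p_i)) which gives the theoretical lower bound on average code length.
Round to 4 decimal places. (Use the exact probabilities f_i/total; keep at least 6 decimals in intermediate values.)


Per-symbol terms -p_i * log2(p_i) with p_i = f_i/33:
  p = 18/33 = 0.545455: log2(p) = -0.874469, -p*log2(p) = 0.476983
  p = 2/33 = 0.060606: log2(p) = -4.044394, -p*log2(p) = 0.245115
  p = 12/33 = 0.363636: log2(p) = -1.459432, -p*log2(p) = 0.530702
  p = 1/33 = 0.030303: log2(p) = -5.044394, -p*log2(p) = 0.152860
H = 0.476983 + 0.245115 + 0.530702 + 0.152860 = 1.405660

H = 1.4057 bits/symbol


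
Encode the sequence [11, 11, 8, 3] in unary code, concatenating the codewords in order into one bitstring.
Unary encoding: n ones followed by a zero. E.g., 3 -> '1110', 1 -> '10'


Encode each number as n ones followed by a terminating 0:
  11 -> 111111111110 (12 bits)
  11 -> 111111111110 (12 bits)
  8 -> 111111110 (9 bits)
  3 -> 1110 (4 bits)
Total length = 12 + 12 + 9 + 4 = 37 bits.

Unary([11, 11, 8, 3]) = 1111111111101111111111101111111101110 (37 bits)


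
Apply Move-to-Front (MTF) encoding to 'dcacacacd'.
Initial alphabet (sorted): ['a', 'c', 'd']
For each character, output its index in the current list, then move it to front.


MTF encoding:
'd': index 2 in ['a', 'c', 'd'] -> ['d', 'a', 'c']
'c': index 2 in ['d', 'a', 'c'] -> ['c', 'd', 'a']
'a': index 2 in ['c', 'd', 'a'] -> ['a', 'c', 'd']
'c': index 1 in ['a', 'c', 'd'] -> ['c', 'a', 'd']
'a': index 1 in ['c', 'a', 'd'] -> ['a', 'c', 'd']
'c': index 1 in ['a', 'c', 'd'] -> ['c', 'a', 'd']
'a': index 1 in ['c', 'a', 'd'] -> ['a', 'c', 'd']
'c': index 1 in ['a', 'c', 'd'] -> ['c', 'a', 'd']
'd': index 2 in ['c', 'a', 'd'] -> ['d', 'c', 'a']


Output: [2, 2, 2, 1, 1, 1, 1, 1, 2]


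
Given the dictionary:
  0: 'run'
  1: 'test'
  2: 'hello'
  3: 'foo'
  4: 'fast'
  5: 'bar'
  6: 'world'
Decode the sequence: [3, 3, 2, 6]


Look up each index in the dictionary:
  3 -> 'foo'
  3 -> 'foo'
  2 -> 'hello'
  6 -> 'world'

Decoded: "foo foo hello world"


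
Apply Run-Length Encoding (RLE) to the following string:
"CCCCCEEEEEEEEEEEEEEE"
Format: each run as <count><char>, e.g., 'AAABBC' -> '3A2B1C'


Scanning runs left to right:
  i=0: run of 'C' x 5 -> '5C'
  i=5: run of 'E' x 15 -> '15E'

RLE = 5C15E


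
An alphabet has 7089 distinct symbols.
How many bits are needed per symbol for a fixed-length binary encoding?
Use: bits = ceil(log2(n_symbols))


log2(7089) = 12.7914
Bracket: 2^12 = 4096 < 7089 <= 2^13 = 8192
So ceil(log2(7089)) = 13

bits = ceil(log2(7089)) = ceil(12.7914) = 13 bits


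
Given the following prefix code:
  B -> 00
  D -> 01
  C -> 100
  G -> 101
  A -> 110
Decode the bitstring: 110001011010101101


Decoding step by step:
Bits 110 -> A
Bits 00 -> B
Bits 101 -> G
Bits 101 -> G
Bits 01 -> D
Bits 01 -> D
Bits 101 -> G


Decoded message: ABGGDDG


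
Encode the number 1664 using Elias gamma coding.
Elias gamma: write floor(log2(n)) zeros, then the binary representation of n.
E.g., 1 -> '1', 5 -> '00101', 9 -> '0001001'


num_bits = floor(log2(1664)) + 1 = 11
leading_zeros = num_bits - 1 = 10
binary(1664) = 11010000000

Elias gamma(1664) = '0000000000' + '11010000000' = 000000000011010000000 (21 bits)


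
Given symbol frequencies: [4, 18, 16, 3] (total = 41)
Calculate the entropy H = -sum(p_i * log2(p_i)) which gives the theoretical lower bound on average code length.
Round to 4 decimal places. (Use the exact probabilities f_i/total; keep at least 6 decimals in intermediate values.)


Per-symbol terms -p_i * log2(p_i) with p_i = f_i/41:
  p = 4/41 = 0.097561: log2(p) = -3.357552, -p*log2(p) = 0.327566
  p = 18/41 = 0.439024: log2(p) = -1.187627, -p*log2(p) = 0.521397
  p = 16/41 = 0.390244: log2(p) = -1.357552, -p*log2(p) = 0.529776
  p = 3/41 = 0.073171: log2(p) = -3.772590, -p*log2(p) = 0.276043
H = 0.327566 + 0.521397 + 0.529776 + 0.276043 = 1.654782

H = 1.6548 bits/symbol


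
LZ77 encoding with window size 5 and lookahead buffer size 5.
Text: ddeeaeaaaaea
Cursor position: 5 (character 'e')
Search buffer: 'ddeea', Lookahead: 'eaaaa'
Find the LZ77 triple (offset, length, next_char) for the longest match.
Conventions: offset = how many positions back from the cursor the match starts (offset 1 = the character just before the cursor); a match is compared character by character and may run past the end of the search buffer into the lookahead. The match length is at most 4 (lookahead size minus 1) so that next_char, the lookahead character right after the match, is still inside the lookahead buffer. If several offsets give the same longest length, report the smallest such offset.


Try each offset into the search buffer:
  offset=1 (pos 4, char 'a'): match length 0
  offset=2 (pos 3, char 'e'): match length 2
  offset=3 (pos 2, char 'e'): match length 1
  offset=4 (pos 1, char 'd'): match length 0
  offset=5 (pos 0, char 'd'): match length 0
Longest match has length 2 at offset 2.
next_char = character at position 5 + 2 = 7 -> 'a'

Best match: offset=2, length=2 (matching 'ea' starting at position 3)
LZ77 triple: (2, 2, 'a')


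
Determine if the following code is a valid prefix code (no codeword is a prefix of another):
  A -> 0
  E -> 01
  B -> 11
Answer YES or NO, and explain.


Checking each pair (does one codeword prefix another?):
  A='0' vs E='01': prefix -- VIOLATION

NO -- this is NOT a valid prefix code. A (0) is a prefix of E (01).


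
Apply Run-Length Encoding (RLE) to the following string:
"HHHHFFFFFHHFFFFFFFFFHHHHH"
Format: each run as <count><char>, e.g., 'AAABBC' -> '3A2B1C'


Scanning runs left to right:
  i=0: run of 'H' x 4 -> '4H'
  i=4: run of 'F' x 5 -> '5F'
  i=9: run of 'H' x 2 -> '2H'
  i=11: run of 'F' x 9 -> '9F'
  i=20: run of 'H' x 5 -> '5H'

RLE = 4H5F2H9F5H


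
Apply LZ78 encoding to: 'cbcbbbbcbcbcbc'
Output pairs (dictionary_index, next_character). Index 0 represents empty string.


LZ78 encoding steps:
Dictionary: {0: ''}
Step 1: w='' (idx 0), next='c' -> output (0, 'c'), add 'c' as idx 1
Step 2: w='' (idx 0), next='b' -> output (0, 'b'), add 'b' as idx 2
Step 3: w='c' (idx 1), next='b' -> output (1, 'b'), add 'cb' as idx 3
Step 4: w='b' (idx 2), next='b' -> output (2, 'b'), add 'bb' as idx 4
Step 5: w='b' (idx 2), next='c' -> output (2, 'c'), add 'bc' as idx 5
Step 6: w='bc' (idx 5), next='b' -> output (5, 'b'), add 'bcb' as idx 6
Step 7: w='cb' (idx 3), next='c' -> output (3, 'c'), add 'cbc' as idx 7


Encoded: [(0, 'c'), (0, 'b'), (1, 'b'), (2, 'b'), (2, 'c'), (5, 'b'), (3, 'c')]


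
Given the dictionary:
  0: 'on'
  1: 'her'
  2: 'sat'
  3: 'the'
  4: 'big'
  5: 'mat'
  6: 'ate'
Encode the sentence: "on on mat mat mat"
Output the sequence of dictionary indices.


Look up each word in the dictionary:
  'on' -> 0
  'on' -> 0
  'mat' -> 5
  'mat' -> 5
  'mat' -> 5

Encoded: [0, 0, 5, 5, 5]


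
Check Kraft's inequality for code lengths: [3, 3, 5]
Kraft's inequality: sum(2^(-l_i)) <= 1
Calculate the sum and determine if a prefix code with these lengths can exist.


Sum = 2^(-3) + 2^(-3) + 2^(-5)
    = 0.125 + 0.125 + 0.03125
    = 9/32 = 0.28125
Since 0.28125 <= 1, Kraft's inequality IS satisfied.
A prefix code with these lengths CAN exist.

Kraft sum = 0.28125. Satisfied.


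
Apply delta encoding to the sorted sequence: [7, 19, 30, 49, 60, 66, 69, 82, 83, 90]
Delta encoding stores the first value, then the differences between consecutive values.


First value: 7
Deltas:
  19 - 7 = 12
  30 - 19 = 11
  49 - 30 = 19
  60 - 49 = 11
  66 - 60 = 6
  69 - 66 = 3
  82 - 69 = 13
  83 - 82 = 1
  90 - 83 = 7


Delta encoded: [7, 12, 11, 19, 11, 6, 3, 13, 1, 7]


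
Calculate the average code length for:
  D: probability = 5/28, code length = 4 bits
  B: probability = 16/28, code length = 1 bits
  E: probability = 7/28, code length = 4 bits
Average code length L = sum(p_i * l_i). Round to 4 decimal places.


Weighted contributions p_i * l_i:
  D: (5/28) * 4 = 20/28
  B: (16/28) * 1 = 16/28
  E: (7/28) * 4 = 28/28
Sum = (20 + 16 + 28)/28 = 64/28

L = 64/28 = 2.2857 bits/symbol


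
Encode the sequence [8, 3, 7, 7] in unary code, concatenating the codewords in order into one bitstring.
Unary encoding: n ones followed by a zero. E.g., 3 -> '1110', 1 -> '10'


Encode each number as n ones followed by a terminating 0:
  8 -> 111111110 (9 bits)
  3 -> 1110 (4 bits)
  7 -> 11111110 (8 bits)
  7 -> 11111110 (8 bits)
Total length = 9 + 4 + 8 + 8 = 29 bits.

Unary([8, 3, 7, 7]) = 11111111011101111111011111110 (29 bits)


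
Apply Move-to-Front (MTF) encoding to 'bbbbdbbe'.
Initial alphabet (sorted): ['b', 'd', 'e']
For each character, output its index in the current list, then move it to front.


MTF encoding:
'b': index 0 in ['b', 'd', 'e'] -> ['b', 'd', 'e']
'b': index 0 in ['b', 'd', 'e'] -> ['b', 'd', 'e']
'b': index 0 in ['b', 'd', 'e'] -> ['b', 'd', 'e']
'b': index 0 in ['b', 'd', 'e'] -> ['b', 'd', 'e']
'd': index 1 in ['b', 'd', 'e'] -> ['d', 'b', 'e']
'b': index 1 in ['d', 'b', 'e'] -> ['b', 'd', 'e']
'b': index 0 in ['b', 'd', 'e'] -> ['b', 'd', 'e']
'e': index 2 in ['b', 'd', 'e'] -> ['e', 'b', 'd']


Output: [0, 0, 0, 0, 1, 1, 0, 2]


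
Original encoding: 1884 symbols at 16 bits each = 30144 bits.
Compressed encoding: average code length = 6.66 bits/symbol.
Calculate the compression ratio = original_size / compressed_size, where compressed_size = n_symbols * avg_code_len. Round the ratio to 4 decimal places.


original_size = n_symbols * orig_bits = 1884 * 16 = 30144 bits
compressed_size = n_symbols * avg_code_len = 1884 * 6.66 = 12547.44 bits
ratio = original_size / compressed_size = 30144 / 12547.44 = 2.4024

Compression ratio = 2.4024


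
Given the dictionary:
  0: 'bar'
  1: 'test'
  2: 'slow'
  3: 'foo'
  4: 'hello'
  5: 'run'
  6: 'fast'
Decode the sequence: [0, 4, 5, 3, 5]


Look up each index in the dictionary:
  0 -> 'bar'
  4 -> 'hello'
  5 -> 'run'
  3 -> 'foo'
  5 -> 'run'

Decoded: "bar hello run foo run"


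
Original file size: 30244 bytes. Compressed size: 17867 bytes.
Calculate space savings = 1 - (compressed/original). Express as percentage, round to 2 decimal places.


ratio = compressed/original = 17867/30244 = 0.590762
savings = 1 - ratio = 1 - 0.590762 = 0.409238
as a percentage: 0.409238 * 100 = 40.92%

Space savings = 1 - 17867/30244 = 40.92%


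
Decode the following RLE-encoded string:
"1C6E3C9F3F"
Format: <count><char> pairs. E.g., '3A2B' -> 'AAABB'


Expanding each <count><char> pair:
  1C -> 'C'
  6E -> 'EEEEEE'
  3C -> 'CCC'
  9F -> 'FFFFFFFFF'
  3F -> 'FFF'

Decoded = CEEEEEECCCFFFFFFFFFFFF


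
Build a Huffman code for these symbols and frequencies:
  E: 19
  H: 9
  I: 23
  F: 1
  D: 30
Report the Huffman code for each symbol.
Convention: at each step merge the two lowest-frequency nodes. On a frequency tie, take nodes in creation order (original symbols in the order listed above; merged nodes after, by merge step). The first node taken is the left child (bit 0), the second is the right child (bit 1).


Huffman tree construction:
Step 1: Merge F(1) + H(9) = 10
Step 2: Merge (F+H)(10) + E(19) = 29
Step 3: Merge I(23) + ((F+H)+E)(29) = 52
Step 4: Merge D(30) + (I+((F+H)+E))(52) = 82
Read each symbol's code off the tree from the root (left child = 0, right child = 1).

Codes:
  E: 111 (length 3)
  H: 1101 (length 4)
  I: 10 (length 2)
  F: 1100 (length 4)
  D: 0 (length 1)
Average code length: 173/82 = 2.1098 bits/symbol


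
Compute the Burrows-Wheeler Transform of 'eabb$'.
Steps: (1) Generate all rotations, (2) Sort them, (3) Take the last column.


Rotations (sorted):
  0: $eabb -> last char: b
  1: abb$e -> last char: e
  2: b$eab -> last char: b
  3: bb$ea -> last char: a
  4: eabb$ -> last char: $


BWT = beba$


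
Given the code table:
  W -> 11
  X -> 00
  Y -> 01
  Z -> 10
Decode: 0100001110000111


Decoding:
01 -> Y
00 -> X
00 -> X
11 -> W
10 -> Z
00 -> X
01 -> Y
11 -> W


Result: YXXWZXYW


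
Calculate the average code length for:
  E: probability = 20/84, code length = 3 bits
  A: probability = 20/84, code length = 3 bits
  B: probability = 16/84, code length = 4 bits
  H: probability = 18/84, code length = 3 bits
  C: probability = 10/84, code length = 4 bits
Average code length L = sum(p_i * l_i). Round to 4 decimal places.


Weighted contributions p_i * l_i:
  E: (20/84) * 3 = 60/84
  A: (20/84) * 3 = 60/84
  B: (16/84) * 4 = 64/84
  H: (18/84) * 3 = 54/84
  C: (10/84) * 4 = 40/84
Sum = (60 + 60 + 64 + 54 + 40)/84 = 278/84

L = 278/84 = 3.3095 bits/symbol


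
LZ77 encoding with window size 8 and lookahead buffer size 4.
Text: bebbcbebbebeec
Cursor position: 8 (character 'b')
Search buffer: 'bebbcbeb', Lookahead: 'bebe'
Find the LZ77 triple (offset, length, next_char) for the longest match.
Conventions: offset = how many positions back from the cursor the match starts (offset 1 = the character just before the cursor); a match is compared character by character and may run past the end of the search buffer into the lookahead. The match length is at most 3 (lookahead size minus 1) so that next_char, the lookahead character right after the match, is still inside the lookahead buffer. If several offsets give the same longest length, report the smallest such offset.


Try each offset into the search buffer:
  offset=1 (pos 7, char 'b'): match length 1
  offset=2 (pos 6, char 'e'): match length 0
  offset=3 (pos 5, char 'b'): match length 3
  offset=4 (pos 4, char 'c'): match length 0
  offset=5 (pos 3, char 'b'): match length 1
  offset=6 (pos 2, char 'b'): match length 1
  offset=7 (pos 1, char 'e'): match length 0
  offset=8 (pos 0, char 'b'): match length 3
Longest match has length 3, found at offsets 3, 8; take the smallest, offset 3.
next_char = character at position 8 + 3 = 11 -> 'e'

Best match: offset=3, length=3 (matching 'beb' starting at position 5)
LZ77 triple: (3, 3, 'e')


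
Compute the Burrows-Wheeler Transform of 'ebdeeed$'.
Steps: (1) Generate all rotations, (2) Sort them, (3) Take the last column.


Rotations (sorted):
  0: $ebdeeed -> last char: d
  1: bdeeed$e -> last char: e
  2: d$ebdeee -> last char: e
  3: deeed$eb -> last char: b
  4: ebdeeed$ -> last char: $
  5: ed$ebdee -> last char: e
  6: eed$ebde -> last char: e
  7: eeed$ebd -> last char: d


BWT = deeb$eed


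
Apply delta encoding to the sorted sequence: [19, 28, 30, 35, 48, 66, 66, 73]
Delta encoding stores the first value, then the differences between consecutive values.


First value: 19
Deltas:
  28 - 19 = 9
  30 - 28 = 2
  35 - 30 = 5
  48 - 35 = 13
  66 - 48 = 18
  66 - 66 = 0
  73 - 66 = 7


Delta encoded: [19, 9, 2, 5, 13, 18, 0, 7]


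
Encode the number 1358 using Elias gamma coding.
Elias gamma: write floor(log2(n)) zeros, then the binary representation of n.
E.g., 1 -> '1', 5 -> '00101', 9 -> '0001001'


num_bits = floor(log2(1358)) + 1 = 11
leading_zeros = num_bits - 1 = 10
binary(1358) = 10101001110

Elias gamma(1358) = '0000000000' + '10101001110' = 000000000010101001110 (21 bits)


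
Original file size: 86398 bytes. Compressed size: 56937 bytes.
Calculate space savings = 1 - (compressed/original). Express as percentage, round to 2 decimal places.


ratio = compressed/original = 56937/86398 = 0.659008
savings = 1 - ratio = 1 - 0.659008 = 0.340992
as a percentage: 0.340992 * 100 = 34.1%

Space savings = 1 - 56937/86398 = 34.1%


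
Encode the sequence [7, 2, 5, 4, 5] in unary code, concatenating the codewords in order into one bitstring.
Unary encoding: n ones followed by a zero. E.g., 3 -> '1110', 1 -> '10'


Encode each number as n ones followed by a terminating 0:
  7 -> 11111110 (8 bits)
  2 -> 110 (3 bits)
  5 -> 111110 (6 bits)
  4 -> 11110 (5 bits)
  5 -> 111110 (6 bits)
Total length = 8 + 3 + 6 + 5 + 6 = 28 bits.

Unary([7, 2, 5, 4, 5]) = 1111111011011111011110111110 (28 bits)


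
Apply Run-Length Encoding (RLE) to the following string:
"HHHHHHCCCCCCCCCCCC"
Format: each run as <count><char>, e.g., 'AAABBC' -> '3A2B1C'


Scanning runs left to right:
  i=0: run of 'H' x 6 -> '6H'
  i=6: run of 'C' x 12 -> '12C'

RLE = 6H12C


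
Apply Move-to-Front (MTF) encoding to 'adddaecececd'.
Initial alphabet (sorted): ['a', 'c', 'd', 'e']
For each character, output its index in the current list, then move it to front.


MTF encoding:
'a': index 0 in ['a', 'c', 'd', 'e'] -> ['a', 'c', 'd', 'e']
'd': index 2 in ['a', 'c', 'd', 'e'] -> ['d', 'a', 'c', 'e']
'd': index 0 in ['d', 'a', 'c', 'e'] -> ['d', 'a', 'c', 'e']
'd': index 0 in ['d', 'a', 'c', 'e'] -> ['d', 'a', 'c', 'e']
'a': index 1 in ['d', 'a', 'c', 'e'] -> ['a', 'd', 'c', 'e']
'e': index 3 in ['a', 'd', 'c', 'e'] -> ['e', 'a', 'd', 'c']
'c': index 3 in ['e', 'a', 'd', 'c'] -> ['c', 'e', 'a', 'd']
'e': index 1 in ['c', 'e', 'a', 'd'] -> ['e', 'c', 'a', 'd']
'c': index 1 in ['e', 'c', 'a', 'd'] -> ['c', 'e', 'a', 'd']
'e': index 1 in ['c', 'e', 'a', 'd'] -> ['e', 'c', 'a', 'd']
'c': index 1 in ['e', 'c', 'a', 'd'] -> ['c', 'e', 'a', 'd']
'd': index 3 in ['c', 'e', 'a', 'd'] -> ['d', 'c', 'e', 'a']


Output: [0, 2, 0, 0, 1, 3, 3, 1, 1, 1, 1, 3]


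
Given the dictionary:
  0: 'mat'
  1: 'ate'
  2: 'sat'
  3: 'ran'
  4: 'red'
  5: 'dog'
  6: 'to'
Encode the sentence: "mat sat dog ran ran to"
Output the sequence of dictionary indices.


Look up each word in the dictionary:
  'mat' -> 0
  'sat' -> 2
  'dog' -> 5
  'ran' -> 3
  'ran' -> 3
  'to' -> 6

Encoded: [0, 2, 5, 3, 3, 6]


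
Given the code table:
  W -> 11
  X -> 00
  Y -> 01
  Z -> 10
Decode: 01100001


Decoding:
01 -> Y
10 -> Z
00 -> X
01 -> Y


Result: YZXY


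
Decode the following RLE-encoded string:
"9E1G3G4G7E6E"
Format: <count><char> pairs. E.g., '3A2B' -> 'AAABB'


Expanding each <count><char> pair:
  9E -> 'EEEEEEEEE'
  1G -> 'G'
  3G -> 'GGG'
  4G -> 'GGGG'
  7E -> 'EEEEEEE'
  6E -> 'EEEEEE'

Decoded = EEEEEEEEEGGGGGGGGEEEEEEEEEEEEE


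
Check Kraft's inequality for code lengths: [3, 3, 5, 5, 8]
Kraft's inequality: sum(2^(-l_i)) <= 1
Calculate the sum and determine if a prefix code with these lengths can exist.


Sum = 2^(-3) + 2^(-3) + 2^(-5) + 2^(-5) + 2^(-8)
    = 0.125 + 0.125 + 0.03125 + 0.03125 + 0.00390625
    = 81/256 = 0.31640625
Since 0.31640625 <= 1, Kraft's inequality IS satisfied.
A prefix code with these lengths CAN exist.

Kraft sum = 0.31640625. Satisfied.


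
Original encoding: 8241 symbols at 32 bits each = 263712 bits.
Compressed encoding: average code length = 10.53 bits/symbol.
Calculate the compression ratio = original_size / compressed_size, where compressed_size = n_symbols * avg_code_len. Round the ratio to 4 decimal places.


original_size = n_symbols * orig_bits = 8241 * 32 = 263712 bits
compressed_size = n_symbols * avg_code_len = 8241 * 10.53 = 86777.73 bits
ratio = original_size / compressed_size = 263712 / 86777.73 = 3.0389

Compression ratio = 3.0389


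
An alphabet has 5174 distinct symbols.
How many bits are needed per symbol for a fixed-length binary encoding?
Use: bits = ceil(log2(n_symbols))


log2(5174) = 12.3371
Bracket: 2^12 = 4096 < 5174 <= 2^13 = 8192
So ceil(log2(5174)) = 13

bits = ceil(log2(5174)) = ceil(12.3371) = 13 bits


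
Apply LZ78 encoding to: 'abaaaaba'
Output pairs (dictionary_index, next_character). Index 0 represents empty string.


LZ78 encoding steps:
Dictionary: {0: ''}
Step 1: w='' (idx 0), next='a' -> output (0, 'a'), add 'a' as idx 1
Step 2: w='' (idx 0), next='b' -> output (0, 'b'), add 'b' as idx 2
Step 3: w='a' (idx 1), next='a' -> output (1, 'a'), add 'aa' as idx 3
Step 4: w='aa' (idx 3), next='b' -> output (3, 'b'), add 'aab' as idx 4
Step 5: w='a' (idx 1), end of input -> output (1, '')


Encoded: [(0, 'a'), (0, 'b'), (1, 'a'), (3, 'b'), (1, '')]


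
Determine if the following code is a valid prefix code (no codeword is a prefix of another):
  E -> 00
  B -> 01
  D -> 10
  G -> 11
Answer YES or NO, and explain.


Checking each pair (does one codeword prefix another?):
  E='00' vs B='01': no prefix
  E='00' vs D='10': no prefix
  E='00' vs G='11': no prefix
  B='01' vs E='00': no prefix
  B='01' vs D='10': no prefix
  B='01' vs G='11': no prefix
  D='10' vs E='00': no prefix
  D='10' vs B='01': no prefix
  D='10' vs G='11': no prefix
  G='11' vs E='00': no prefix
  G='11' vs B='01': no prefix
  G='11' vs D='10': no prefix
No violation found over all pairs.

YES -- this is a valid prefix code. No codeword is a prefix of any other codeword.


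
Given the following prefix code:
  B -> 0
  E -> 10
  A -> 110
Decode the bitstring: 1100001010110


Decoding step by step:
Bits 110 -> A
Bits 0 -> B
Bits 0 -> B
Bits 0 -> B
Bits 10 -> E
Bits 10 -> E
Bits 110 -> A


Decoded message: ABBBEEA


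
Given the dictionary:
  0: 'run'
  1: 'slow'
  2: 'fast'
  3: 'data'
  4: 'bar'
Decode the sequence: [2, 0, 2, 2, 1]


Look up each index in the dictionary:
  2 -> 'fast'
  0 -> 'run'
  2 -> 'fast'
  2 -> 'fast'
  1 -> 'slow'

Decoded: "fast run fast fast slow"


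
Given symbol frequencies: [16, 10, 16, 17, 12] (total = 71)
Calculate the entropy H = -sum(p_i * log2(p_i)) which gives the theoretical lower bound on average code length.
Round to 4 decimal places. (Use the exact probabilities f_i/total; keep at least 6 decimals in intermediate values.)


Per-symbol terms -p_i * log2(p_i) with p_i = f_i/71:
  p = 16/71 = 0.225352: log2(p) = -2.149747, -p*log2(p) = 0.484450
  p = 10/71 = 0.140845: log2(p) = -2.827819, -p*log2(p) = 0.398284
  p = 16/71 = 0.225352: log2(p) = -2.149747, -p*log2(p) = 0.484450
  p = 17/71 = 0.239437: log2(p) = -2.062284, -p*log2(p) = 0.493786
  p = 12/71 = 0.169014: log2(p) = -2.564785, -p*log2(p) = 0.433485
H = 0.484450 + 0.398284 + 0.484450 + 0.493786 + 0.433485 = 2.294455

H = 2.2945 bits/symbol


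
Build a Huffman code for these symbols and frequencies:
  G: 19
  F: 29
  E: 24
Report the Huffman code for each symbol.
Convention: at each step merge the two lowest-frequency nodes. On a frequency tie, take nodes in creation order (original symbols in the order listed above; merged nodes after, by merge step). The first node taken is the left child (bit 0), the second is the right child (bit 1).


Huffman tree construction:
Step 1: Merge G(19) + E(24) = 43
Step 2: Merge F(29) + (G+E)(43) = 72
Read each symbol's code off the tree from the root (left child = 0, right child = 1).

Codes:
  G: 10 (length 2)
  F: 0 (length 1)
  E: 11 (length 2)
Average code length: 115/72 = 1.5972 bits/symbol


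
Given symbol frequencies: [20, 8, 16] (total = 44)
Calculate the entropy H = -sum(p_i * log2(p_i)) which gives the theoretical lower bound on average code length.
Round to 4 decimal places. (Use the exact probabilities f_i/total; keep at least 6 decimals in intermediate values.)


Per-symbol terms -p_i * log2(p_i) with p_i = f_i/44:
  p = 20/44 = 0.454545: log2(p) = -1.137504, -p*log2(p) = 0.517047
  p = 8/44 = 0.181818: log2(p) = -2.459432, -p*log2(p) = 0.447169
  p = 16/44 = 0.363636: log2(p) = -1.459432, -p*log2(p) = 0.530702
H = 0.517047 + 0.447169 + 0.530702 = 1.494918

H = 1.4949 bits/symbol


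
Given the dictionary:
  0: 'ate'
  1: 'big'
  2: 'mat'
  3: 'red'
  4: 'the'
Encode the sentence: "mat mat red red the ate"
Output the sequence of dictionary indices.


Look up each word in the dictionary:
  'mat' -> 2
  'mat' -> 2
  'red' -> 3
  'red' -> 3
  'the' -> 4
  'ate' -> 0

Encoded: [2, 2, 3, 3, 4, 0]


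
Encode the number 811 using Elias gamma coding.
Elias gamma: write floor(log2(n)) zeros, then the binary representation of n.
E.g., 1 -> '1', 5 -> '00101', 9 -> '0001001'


num_bits = floor(log2(811)) + 1 = 10
leading_zeros = num_bits - 1 = 9
binary(811) = 1100101011

Elias gamma(811) = '000000000' + '1100101011' = 0000000001100101011 (19 bits)


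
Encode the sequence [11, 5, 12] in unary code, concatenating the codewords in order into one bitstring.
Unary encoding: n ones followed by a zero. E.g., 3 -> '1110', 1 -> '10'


Encode each number as n ones followed by a terminating 0:
  11 -> 111111111110 (12 bits)
  5 -> 111110 (6 bits)
  12 -> 1111111111110 (13 bits)
Total length = 12 + 6 + 13 = 31 bits.

Unary([11, 5, 12]) = 1111111111101111101111111111110 (31 bits)


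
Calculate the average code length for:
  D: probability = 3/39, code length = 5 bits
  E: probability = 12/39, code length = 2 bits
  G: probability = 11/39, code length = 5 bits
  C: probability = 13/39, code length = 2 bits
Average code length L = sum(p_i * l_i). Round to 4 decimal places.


Weighted contributions p_i * l_i:
  D: (3/39) * 5 = 15/39
  E: (12/39) * 2 = 24/39
  G: (11/39) * 5 = 55/39
  C: (13/39) * 2 = 26/39
Sum = (15 + 24 + 55 + 26)/39 = 120/39

L = 120/39 = 3.0769 bits/symbol


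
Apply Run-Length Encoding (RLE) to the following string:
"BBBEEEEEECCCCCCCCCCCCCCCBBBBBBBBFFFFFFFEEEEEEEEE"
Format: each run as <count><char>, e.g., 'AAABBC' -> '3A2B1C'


Scanning runs left to right:
  i=0: run of 'B' x 3 -> '3B'
  i=3: run of 'E' x 6 -> '6E'
  i=9: run of 'C' x 15 -> '15C'
  i=24: run of 'B' x 8 -> '8B'
  i=32: run of 'F' x 7 -> '7F'
  i=39: run of 'E' x 9 -> '9E'

RLE = 3B6E15C8B7F9E


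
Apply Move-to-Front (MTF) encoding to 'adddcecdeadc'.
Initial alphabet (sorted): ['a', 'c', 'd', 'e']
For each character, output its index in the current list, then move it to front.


MTF encoding:
'a': index 0 in ['a', 'c', 'd', 'e'] -> ['a', 'c', 'd', 'e']
'd': index 2 in ['a', 'c', 'd', 'e'] -> ['d', 'a', 'c', 'e']
'd': index 0 in ['d', 'a', 'c', 'e'] -> ['d', 'a', 'c', 'e']
'd': index 0 in ['d', 'a', 'c', 'e'] -> ['d', 'a', 'c', 'e']
'c': index 2 in ['d', 'a', 'c', 'e'] -> ['c', 'd', 'a', 'e']
'e': index 3 in ['c', 'd', 'a', 'e'] -> ['e', 'c', 'd', 'a']
'c': index 1 in ['e', 'c', 'd', 'a'] -> ['c', 'e', 'd', 'a']
'd': index 2 in ['c', 'e', 'd', 'a'] -> ['d', 'c', 'e', 'a']
'e': index 2 in ['d', 'c', 'e', 'a'] -> ['e', 'd', 'c', 'a']
'a': index 3 in ['e', 'd', 'c', 'a'] -> ['a', 'e', 'd', 'c']
'd': index 2 in ['a', 'e', 'd', 'c'] -> ['d', 'a', 'e', 'c']
'c': index 3 in ['d', 'a', 'e', 'c'] -> ['c', 'd', 'a', 'e']


Output: [0, 2, 0, 0, 2, 3, 1, 2, 2, 3, 2, 3]


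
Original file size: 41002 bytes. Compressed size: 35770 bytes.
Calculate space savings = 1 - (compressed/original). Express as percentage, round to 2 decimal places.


ratio = compressed/original = 35770/41002 = 0.872396
savings = 1 - ratio = 1 - 0.872396 = 0.127604
as a percentage: 0.127604 * 100 = 12.76%

Space savings = 1 - 35770/41002 = 12.76%


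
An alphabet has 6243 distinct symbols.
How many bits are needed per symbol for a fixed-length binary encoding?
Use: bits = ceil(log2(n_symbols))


log2(6243) = 12.608
Bracket: 2^12 = 4096 < 6243 <= 2^13 = 8192
So ceil(log2(6243)) = 13

bits = ceil(log2(6243)) = ceil(12.608) = 13 bits


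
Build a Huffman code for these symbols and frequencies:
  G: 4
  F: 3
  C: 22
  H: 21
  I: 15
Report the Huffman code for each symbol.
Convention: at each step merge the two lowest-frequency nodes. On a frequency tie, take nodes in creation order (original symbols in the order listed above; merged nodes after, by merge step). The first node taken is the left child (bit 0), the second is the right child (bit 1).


Huffman tree construction:
Step 1: Merge F(3) + G(4) = 7
Step 2: Merge (F+G)(7) + I(15) = 22
Step 3: Merge H(21) + C(22) = 43
Step 4: Merge ((F+G)+I)(22) + (H+C)(43) = 65
Read each symbol's code off the tree from the root (left child = 0, right child = 1).

Codes:
  G: 001 (length 3)
  F: 000 (length 3)
  C: 11 (length 2)
  H: 10 (length 2)
  I: 01 (length 2)
Average code length: 137/65 = 2.1077 bits/symbol


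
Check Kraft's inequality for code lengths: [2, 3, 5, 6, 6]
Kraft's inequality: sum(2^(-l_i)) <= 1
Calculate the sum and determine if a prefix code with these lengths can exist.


Sum = 2^(-2) + 2^(-3) + 2^(-5) + 2^(-6) + 2^(-6)
    = 0.25 + 0.125 + 0.03125 + 0.015625 + 0.015625
    = 28/64 = 0.4375
Since 0.4375 <= 1, Kraft's inequality IS satisfied.
A prefix code with these lengths CAN exist.

Kraft sum = 0.4375. Satisfied.


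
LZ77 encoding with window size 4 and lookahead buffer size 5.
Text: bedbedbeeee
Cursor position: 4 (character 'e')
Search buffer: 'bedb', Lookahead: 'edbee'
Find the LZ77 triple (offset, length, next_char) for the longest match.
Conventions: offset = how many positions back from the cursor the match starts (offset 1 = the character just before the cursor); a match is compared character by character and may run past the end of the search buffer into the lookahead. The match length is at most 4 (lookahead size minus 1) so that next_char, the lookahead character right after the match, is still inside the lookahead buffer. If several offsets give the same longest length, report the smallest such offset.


Try each offset into the search buffer:
  offset=1 (pos 3, char 'b'): match length 0
  offset=2 (pos 2, char 'd'): match length 0
  offset=3 (pos 1, char 'e'): match length 4
  offset=4 (pos 0, char 'b'): match length 0
Longest match has length 4 at offset 3.
next_char = character at position 4 + 4 = 8 -> 'e'

Best match: offset=3, length=4 (matching 'edbe' starting at position 1)
LZ77 triple: (3, 4, 'e')


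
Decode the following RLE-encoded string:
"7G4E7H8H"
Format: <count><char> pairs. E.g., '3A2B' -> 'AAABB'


Expanding each <count><char> pair:
  7G -> 'GGGGGGG'
  4E -> 'EEEE'
  7H -> 'HHHHHHH'
  8H -> 'HHHHHHHH'

Decoded = GGGGGGGEEEEHHHHHHHHHHHHHHH


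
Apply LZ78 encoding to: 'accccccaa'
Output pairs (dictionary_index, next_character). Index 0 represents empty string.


LZ78 encoding steps:
Dictionary: {0: ''}
Step 1: w='' (idx 0), next='a' -> output (0, 'a'), add 'a' as idx 1
Step 2: w='' (idx 0), next='c' -> output (0, 'c'), add 'c' as idx 2
Step 3: w='c' (idx 2), next='c' -> output (2, 'c'), add 'cc' as idx 3
Step 4: w='cc' (idx 3), next='c' -> output (3, 'c'), add 'ccc' as idx 4
Step 5: w='a' (idx 1), next='a' -> output (1, 'a'), add 'aa' as idx 5


Encoded: [(0, 'a'), (0, 'c'), (2, 'c'), (3, 'c'), (1, 'a')]


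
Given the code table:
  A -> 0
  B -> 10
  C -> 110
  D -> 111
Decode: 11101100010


Decoding:
111 -> D
0 -> A
110 -> C
0 -> A
0 -> A
10 -> B


Result: DACAAB


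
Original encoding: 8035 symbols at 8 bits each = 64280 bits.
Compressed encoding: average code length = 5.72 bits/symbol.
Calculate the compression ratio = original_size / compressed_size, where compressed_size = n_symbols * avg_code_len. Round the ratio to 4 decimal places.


original_size = n_symbols * orig_bits = 8035 * 8 = 64280 bits
compressed_size = n_symbols * avg_code_len = 8035 * 5.72 = 45960.2 bits
ratio = original_size / compressed_size = 64280 / 45960.2 = 1.3986

Compression ratio = 1.3986


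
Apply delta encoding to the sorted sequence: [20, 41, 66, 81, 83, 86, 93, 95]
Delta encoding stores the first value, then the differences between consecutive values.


First value: 20
Deltas:
  41 - 20 = 21
  66 - 41 = 25
  81 - 66 = 15
  83 - 81 = 2
  86 - 83 = 3
  93 - 86 = 7
  95 - 93 = 2


Delta encoded: [20, 21, 25, 15, 2, 3, 7, 2]


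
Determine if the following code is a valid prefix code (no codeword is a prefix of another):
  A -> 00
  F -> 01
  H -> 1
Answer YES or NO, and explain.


Checking each pair (does one codeword prefix another?):
  A='00' vs F='01': no prefix
  A='00' vs H='1': no prefix
  F='01' vs A='00': no prefix
  F='01' vs H='1': no prefix
  H='1' vs A='00': no prefix
  H='1' vs F='01': no prefix
No violation found over all pairs.

YES -- this is a valid prefix code. No codeword is a prefix of any other codeword.


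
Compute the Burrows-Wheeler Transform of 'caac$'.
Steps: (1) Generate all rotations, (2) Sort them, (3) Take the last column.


Rotations (sorted):
  0: $caac -> last char: c
  1: aac$c -> last char: c
  2: ac$ca -> last char: a
  3: c$caa -> last char: a
  4: caac$ -> last char: $


BWT = ccaa$


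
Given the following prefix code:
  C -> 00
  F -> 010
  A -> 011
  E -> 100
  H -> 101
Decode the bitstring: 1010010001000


Decoding step by step:
Bits 101 -> H
Bits 00 -> C
Bits 100 -> E
Bits 010 -> F
Bits 00 -> C


Decoded message: HCEFC


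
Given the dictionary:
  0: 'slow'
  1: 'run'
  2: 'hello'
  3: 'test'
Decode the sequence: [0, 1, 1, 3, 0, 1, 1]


Look up each index in the dictionary:
  0 -> 'slow'
  1 -> 'run'
  1 -> 'run'
  3 -> 'test'
  0 -> 'slow'
  1 -> 'run'
  1 -> 'run'

Decoded: "slow run run test slow run run"


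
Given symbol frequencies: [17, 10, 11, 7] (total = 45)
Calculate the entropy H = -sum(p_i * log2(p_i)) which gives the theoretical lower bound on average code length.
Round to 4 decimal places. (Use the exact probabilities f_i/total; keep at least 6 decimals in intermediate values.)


Per-symbol terms -p_i * log2(p_i) with p_i = f_i/45:
  p = 17/45 = 0.377778: log2(p) = -1.404390, -p*log2(p) = 0.530547
  p = 10/45 = 0.222222: log2(p) = -2.169925, -p*log2(p) = 0.482206
  p = 11/45 = 0.244444: log2(p) = -2.032421, -p*log2(p) = 0.496814
  p = 7/45 = 0.155556: log2(p) = -2.684498, -p*log2(p) = 0.417589
H = 0.530547 + 0.482206 + 0.496814 + 0.417589 = 1.927156

H = 1.9272 bits/symbol


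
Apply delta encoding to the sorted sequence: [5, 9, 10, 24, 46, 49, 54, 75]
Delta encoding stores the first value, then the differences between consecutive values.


First value: 5
Deltas:
  9 - 5 = 4
  10 - 9 = 1
  24 - 10 = 14
  46 - 24 = 22
  49 - 46 = 3
  54 - 49 = 5
  75 - 54 = 21


Delta encoded: [5, 4, 1, 14, 22, 3, 5, 21]


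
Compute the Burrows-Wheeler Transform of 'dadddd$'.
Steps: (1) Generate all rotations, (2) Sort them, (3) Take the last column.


Rotations (sorted):
  0: $dadddd -> last char: d
  1: adddd$d -> last char: d
  2: d$daddd -> last char: d
  3: dadddd$ -> last char: $
  4: dd$dadd -> last char: d
  5: ddd$dad -> last char: d
  6: dddd$da -> last char: a


BWT = ddd$dda


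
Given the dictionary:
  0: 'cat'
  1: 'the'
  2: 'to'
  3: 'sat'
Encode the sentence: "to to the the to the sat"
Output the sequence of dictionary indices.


Look up each word in the dictionary:
  'to' -> 2
  'to' -> 2
  'the' -> 1
  'the' -> 1
  'to' -> 2
  'the' -> 1
  'sat' -> 3

Encoded: [2, 2, 1, 1, 2, 1, 3]


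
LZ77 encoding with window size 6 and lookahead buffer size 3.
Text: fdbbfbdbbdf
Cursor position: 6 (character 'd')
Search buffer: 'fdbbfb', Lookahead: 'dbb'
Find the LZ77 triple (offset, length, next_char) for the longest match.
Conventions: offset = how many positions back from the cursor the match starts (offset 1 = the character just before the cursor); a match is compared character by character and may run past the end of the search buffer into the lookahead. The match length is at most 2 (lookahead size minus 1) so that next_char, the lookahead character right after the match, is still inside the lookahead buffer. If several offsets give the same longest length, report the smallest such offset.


Try each offset into the search buffer:
  offset=1 (pos 5, char 'b'): match length 0
  offset=2 (pos 4, char 'f'): match length 0
  offset=3 (pos 3, char 'b'): match length 0
  offset=4 (pos 2, char 'b'): match length 0
  offset=5 (pos 1, char 'd'): match length 2
  offset=6 (pos 0, char 'f'): match length 0
Longest match has length 2 at offset 5.
next_char = character at position 6 + 2 = 8 -> 'b'

Best match: offset=5, length=2 (matching 'db' starting at position 1)
LZ77 triple: (5, 2, 'b')


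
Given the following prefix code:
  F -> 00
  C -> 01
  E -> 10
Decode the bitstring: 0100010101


Decoding step by step:
Bits 01 -> C
Bits 00 -> F
Bits 01 -> C
Bits 01 -> C
Bits 01 -> C


Decoded message: CFCCC


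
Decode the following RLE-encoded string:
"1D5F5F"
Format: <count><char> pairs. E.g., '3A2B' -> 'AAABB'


Expanding each <count><char> pair:
  1D -> 'D'
  5F -> 'FFFFF'
  5F -> 'FFFFF'

Decoded = DFFFFFFFFFF


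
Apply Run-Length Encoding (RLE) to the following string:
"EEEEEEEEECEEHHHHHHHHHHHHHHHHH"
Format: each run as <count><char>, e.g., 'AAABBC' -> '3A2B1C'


Scanning runs left to right:
  i=0: run of 'E' x 9 -> '9E'
  i=9: run of 'C' x 1 -> '1C'
  i=10: run of 'E' x 2 -> '2E'
  i=12: run of 'H' x 17 -> '17H'

RLE = 9E1C2E17H


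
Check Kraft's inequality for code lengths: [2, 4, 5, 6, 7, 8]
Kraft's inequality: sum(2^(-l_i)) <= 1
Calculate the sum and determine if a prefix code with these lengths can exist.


Sum = 2^(-2) + 2^(-4) + 2^(-5) + 2^(-6) + 2^(-7) + 2^(-8)
    = 0.25 + 0.0625 + 0.03125 + 0.015625 + 0.0078125 + 0.00390625
    = 95/256 = 0.37109375
Since 0.37109375 <= 1, Kraft's inequality IS satisfied.
A prefix code with these lengths CAN exist.

Kraft sum = 0.37109375. Satisfied.


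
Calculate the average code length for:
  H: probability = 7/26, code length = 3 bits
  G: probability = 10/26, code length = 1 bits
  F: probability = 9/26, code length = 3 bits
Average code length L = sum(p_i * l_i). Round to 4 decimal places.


Weighted contributions p_i * l_i:
  H: (7/26) * 3 = 21/26
  G: (10/26) * 1 = 10/26
  F: (9/26) * 3 = 27/26
Sum = (21 + 10 + 27)/26 = 58/26

L = 58/26 = 2.2308 bits/symbol
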